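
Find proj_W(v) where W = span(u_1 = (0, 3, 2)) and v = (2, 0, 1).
proj_W(v) = (0, 6/13, 4/13)

Set up U = [u_1 | ... | u_1] ∈ R^(3×1). The projector onto W = col(U) is P = U (U^T U)^(-1) U^T.
Compute U^T U =
  [13],
and U^T v = (2).
Solve U^T U · c = U^T v for the coefficients: c = (2/13). The projection is proj_W(v) = U c.
Check: (v - proj_W(v)) · u_1 = 0  (should be 0).
Result: proj_W(v) = (0, 6/13, 4/13).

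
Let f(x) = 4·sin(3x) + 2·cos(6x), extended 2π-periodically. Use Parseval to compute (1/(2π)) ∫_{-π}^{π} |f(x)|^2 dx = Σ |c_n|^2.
Σ |c_n|^2 = 10

Expand |f|^2 and use orthogonality of {sin(nx), cos(mx)} on [-π, π]:
  ∫_{-π}^{π} sin(nx)^2 dx = π, ∫ cos(mx)^2 dx = π, and cross terms integrate to 0.
So ∫_{-π}^{π} f(x)^2 dx = 4^2 · π + 2^2 · π = (16 + 4)π.
Divide by 2π: (16 + 4)/2 = 10.
By Parseval, this equals Σ |c_n|^2.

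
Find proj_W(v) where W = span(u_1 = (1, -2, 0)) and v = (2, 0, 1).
proj_W(v) = (2/5, -4/5, 0)

Set up U = [u_1 | ... | u_1] ∈ R^(3×1). The projector onto W = col(U) is P = U (U^T U)^(-1) U^T.
Compute U^T U =
  [5],
and U^T v = (2).
Solve U^T U · c = U^T v for the coefficients: c = (2/5). The projection is proj_W(v) = U c.
Check: (v - proj_W(v)) · u_1 = 0  (should be 0).
Result: proj_W(v) = (2/5, -4/5, 0).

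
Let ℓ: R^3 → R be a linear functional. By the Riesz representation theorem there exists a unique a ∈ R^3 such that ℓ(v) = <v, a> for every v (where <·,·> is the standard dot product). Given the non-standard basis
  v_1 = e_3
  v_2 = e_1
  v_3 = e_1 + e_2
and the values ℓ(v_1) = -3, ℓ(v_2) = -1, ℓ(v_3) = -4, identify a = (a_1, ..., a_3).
a = (-1, -3, -3)

Write a = (a_1, ..., a_3) in the standard basis. For each basis vector v_i, ℓ(v_i) = <v_i, a> is a linear equation in the a_j's. Collect the n equations into a matrix system V a = ℓ, where row i of V is v_i (expressed in the standard basis). Since V is invertible (lower-triangular with 1s on the diagonal, up to permutation), solve by back-substitution:
  V =
[[0, 0, 1],
 [1, 0, 0],
 [1, 1, 0]]
  V a = (-3, -1, -4)
Solving gives a = (-1, -3, -3).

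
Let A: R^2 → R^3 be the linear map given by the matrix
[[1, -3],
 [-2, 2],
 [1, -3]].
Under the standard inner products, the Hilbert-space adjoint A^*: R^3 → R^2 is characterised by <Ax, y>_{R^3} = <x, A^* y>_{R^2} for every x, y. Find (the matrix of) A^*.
A^* = A^T =
[[1, -2, 1],
 [-3, 2, -3]]

For real matrices with standard dot products, the defining identity <Ax, y> = <x, A^* y> gives (Ax)^T y = x^T (A^*) y, i.e. x^T A^T y = x^T (A^*) y. Since this holds for all x, y, we must have A^* = A^T. Therefore
A^* =
[[1, -2, 1],
 [-3, 2, -3]].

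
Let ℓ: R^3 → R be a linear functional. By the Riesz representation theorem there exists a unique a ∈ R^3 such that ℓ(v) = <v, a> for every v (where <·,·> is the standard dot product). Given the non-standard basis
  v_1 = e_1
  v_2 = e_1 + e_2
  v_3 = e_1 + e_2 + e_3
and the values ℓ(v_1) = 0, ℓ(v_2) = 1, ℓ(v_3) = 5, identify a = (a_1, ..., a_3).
a = (0, 1, 4)

Write a = (a_1, ..., a_3) in the standard basis. For each basis vector v_i, ℓ(v_i) = <v_i, a> is a linear equation in the a_j's. Collect the n equations into a matrix system V a = ℓ, where row i of V is v_i (expressed in the standard basis). Since V is invertible (lower-triangular with 1s on the diagonal, up to permutation), solve by back-substitution:
  V =
[[1, 0, 0],
 [1, 1, 0],
 [1, 1, 1]]
  V a = (0, 1, 5)
Solving gives a = (0, 1, 4).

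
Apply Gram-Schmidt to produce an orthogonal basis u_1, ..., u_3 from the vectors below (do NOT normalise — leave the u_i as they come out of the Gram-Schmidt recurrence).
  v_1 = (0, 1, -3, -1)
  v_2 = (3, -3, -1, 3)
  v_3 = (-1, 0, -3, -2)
Orthogonal basis:
  u_1 = (0, 1, -3, -1)
  u_2 = (3, -30/11, -20/11, 30/11)
  u_3 = (-200/299, -389/299, -60/299, -209/299)

Apply the Gram-Schmidt recurrence
  u_1 = v_1
  u_i = v_i − Σ_{j<i} ((v_i · u_j) / (u_j · u_j)) · u_j.

Step by step this gives:
  u_1 = (0, 1, -3, -1)
  u_2 = (3, -30/11, -20/11, 30/11)
  u_3 = (-200/299, -389/299, -60/299, -209/299)

Orthogonality check:
  u_2 · u_1 = 0 (should be 0)
  u_3 · u_1 = 0 (should be 0)
  u_3 · u_2 = 0 (should be 0)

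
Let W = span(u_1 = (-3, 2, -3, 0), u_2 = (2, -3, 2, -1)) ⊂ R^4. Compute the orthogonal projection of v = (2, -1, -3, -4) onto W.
proj_W(v) = (-17/18, -7/3, -17/18, -16/9)

Set up U = [u_1 | ... | u_2] ∈ R^(4×2). The projector onto W = col(U) is P = U (U^T U)^(-1) U^T.
Compute U^T U =
  [22, -18]
  [-18, 18],
and U^T v = (1, 5).
Solve U^T U · c = U^T v for the coefficients: c = (3/2, 16/9). The projection is proj_W(v) = U c.
Check: (v - proj_W(v)) · u_1 = 0  (should be 0).
Check: (v - proj_W(v)) · u_2 = 0  (should be 0).
Result: proj_W(v) = (-17/18, -7/3, -17/18, -16/9).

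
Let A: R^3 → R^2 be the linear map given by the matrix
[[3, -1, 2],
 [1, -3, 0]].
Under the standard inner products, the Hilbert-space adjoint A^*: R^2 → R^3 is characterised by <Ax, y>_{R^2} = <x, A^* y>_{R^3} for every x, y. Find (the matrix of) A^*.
A^* = A^T =
[[3, 1],
 [-1, -3],
 [2, 0]]

For real matrices with standard dot products, the defining identity <Ax, y> = <x, A^* y> gives (Ax)^T y = x^T (A^*) y, i.e. x^T A^T y = x^T (A^*) y. Since this holds for all x, y, we must have A^* = A^T. Therefore
A^* =
[[3, 1],
 [-1, -3],
 [2, 0]].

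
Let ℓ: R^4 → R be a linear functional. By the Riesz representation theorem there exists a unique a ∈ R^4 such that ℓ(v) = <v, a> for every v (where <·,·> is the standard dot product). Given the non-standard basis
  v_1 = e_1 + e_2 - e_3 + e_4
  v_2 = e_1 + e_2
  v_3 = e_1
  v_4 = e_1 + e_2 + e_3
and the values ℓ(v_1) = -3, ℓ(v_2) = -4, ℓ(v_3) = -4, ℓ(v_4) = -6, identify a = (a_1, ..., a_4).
a = (-4, 0, -2, -1)

Write a = (a_1, ..., a_4) in the standard basis. For each basis vector v_i, ℓ(v_i) = <v_i, a> is a linear equation in the a_j's. Collect the n equations into a matrix system V a = ℓ, where row i of V is v_i (expressed in the standard basis). Since V is invertible (lower-triangular with 1s on the diagonal, up to permutation), solve by back-substitution:
  V =
[[1, 1, -1, 1],
 [1, 1, 0, 0],
 [1, 0, 0, 0],
 [1, 1, 1, 0]]
  V a = (-3, -4, -4, -6)
Solving gives a = (-4, 0, -2, -1).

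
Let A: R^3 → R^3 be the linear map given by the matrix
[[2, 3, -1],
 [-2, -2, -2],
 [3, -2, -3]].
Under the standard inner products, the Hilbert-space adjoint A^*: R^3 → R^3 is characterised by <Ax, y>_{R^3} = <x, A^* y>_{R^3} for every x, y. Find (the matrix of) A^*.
A^* = A^T =
[[2, -2, 3],
 [3, -2, -2],
 [-1, -2, -3]]

For real matrices with standard dot products, the defining identity <Ax, y> = <x, A^* y> gives (Ax)^T y = x^T (A^*) y, i.e. x^T A^T y = x^T (A^*) y. Since this holds for all x, y, we must have A^* = A^T. Therefore
A^* =
[[2, -2, 3],
 [3, -2, -2],
 [-1, -2, -3]].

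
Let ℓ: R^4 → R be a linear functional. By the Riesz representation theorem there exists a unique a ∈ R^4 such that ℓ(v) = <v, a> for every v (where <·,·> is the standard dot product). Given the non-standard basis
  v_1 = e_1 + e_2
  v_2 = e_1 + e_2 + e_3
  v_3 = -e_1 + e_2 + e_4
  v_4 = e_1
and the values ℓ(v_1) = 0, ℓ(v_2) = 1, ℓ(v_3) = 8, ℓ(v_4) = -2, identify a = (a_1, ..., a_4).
a = (-2, 2, 1, 4)

Write a = (a_1, ..., a_4) in the standard basis. For each basis vector v_i, ℓ(v_i) = <v_i, a> is a linear equation in the a_j's. Collect the n equations into a matrix system V a = ℓ, where row i of V is v_i (expressed in the standard basis). Since V is invertible (lower-triangular with 1s on the diagonal, up to permutation), solve by back-substitution:
  V =
[[1, 1, 0, 0],
 [1, 1, 1, 0],
 [-1, 1, 0, 1],
 [1, 0, 0, 0]]
  V a = (0, 1, 8, -2)
Solving gives a = (-2, 2, 1, 4).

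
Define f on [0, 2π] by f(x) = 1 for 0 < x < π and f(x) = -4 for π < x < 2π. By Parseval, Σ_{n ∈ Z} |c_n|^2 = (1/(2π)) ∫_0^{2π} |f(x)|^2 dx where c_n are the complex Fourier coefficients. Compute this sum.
Σ |c_n|^2 = 17/2

Parseval equates the L^2 energy of f (normalised by 1/(2π)) with the ℓ^2 sum of its Fourier coefficients: (1/(2π)) ∫_0^{2π} |f|^2 = Σ |c_n|^2.
Compute the left side: (1/(2π)) [∫_0^π 1^2 dx + ∫_π^{2π} (-4)^2 dx] = (1/(2π)) · (1π + 16π) = (1 + 16)/2 = 17/2.
So Σ_{n ∈ Z} |c_n|^2 = 17/2.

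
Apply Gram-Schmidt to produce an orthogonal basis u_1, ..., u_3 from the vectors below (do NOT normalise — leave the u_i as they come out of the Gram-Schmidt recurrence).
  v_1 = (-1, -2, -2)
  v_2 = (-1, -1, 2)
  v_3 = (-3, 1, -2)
Orthogonal basis:
  u_1 = (-1, -2, -2)
  u_2 = (-10/9, -11/9, 16/9)
  u_3 = (-144/53, 96/53, -24/53)

Apply the Gram-Schmidt recurrence
  u_1 = v_1
  u_i = v_i − Σ_{j<i} ((v_i · u_j) / (u_j · u_j)) · u_j.

Step by step this gives:
  u_1 = (-1, -2, -2)
  u_2 = (-10/9, -11/9, 16/9)
  u_3 = (-144/53, 96/53, -24/53)

Orthogonality check:
  u_2 · u_1 = 0 (should be 0)
  u_3 · u_1 = 0 (should be 0)
  u_3 · u_2 = 0 (should be 0)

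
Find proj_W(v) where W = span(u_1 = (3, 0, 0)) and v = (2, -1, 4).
proj_W(v) = (2, 0, 0)

Set up U = [u_1 | ... | u_1] ∈ R^(3×1). The projector onto W = col(U) is P = U (U^T U)^(-1) U^T.
Compute U^T U =
  [9],
and U^T v = (6).
Solve U^T U · c = U^T v for the coefficients: c = (2/3). The projection is proj_W(v) = U c.
Check: (v - proj_W(v)) · u_1 = 0  (should be 0).
Result: proj_W(v) = (2, 0, 0).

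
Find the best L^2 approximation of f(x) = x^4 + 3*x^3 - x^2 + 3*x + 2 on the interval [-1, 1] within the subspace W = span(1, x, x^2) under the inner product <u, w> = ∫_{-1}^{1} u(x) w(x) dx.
g(x) = -x^2/7 + 24*x/5 + 67/35

The best approximation g ∈ W is the orthogonal projection of f onto W. Writing g = a_0 + a_1 x + a_2 x^2, the coefficients solve the normal equations G · a = b where
  G_{ij} = <φ_i, φ_j> and b_i = <f, φ_i>, with φ_0 = 1, φ_1 = x, φ_2 = x^2.
G =
  [2, 0, 2/3]
  [0, 2/3, 0]
  [2/3, 0, 2/5],
b = (56/15, 16/5, 128/105).
Solving gives a_0 = 67/35, a_1 = 24/5, a_2 = -1/7, so
  g(x) = -x^2/7 + 24*x/5 + 67/35.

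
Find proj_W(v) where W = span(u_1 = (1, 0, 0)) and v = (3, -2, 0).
proj_W(v) = (3, 0, 0)

Set up U = [u_1 | ... | u_1] ∈ R^(3×1). The projector onto W = col(U) is P = U (U^T U)^(-1) U^T.
Compute U^T U =
  [1],
and U^T v = (3).
Solve U^T U · c = U^T v for the coefficients: c = (3). The projection is proj_W(v) = U c.
Check: (v - proj_W(v)) · u_1 = 0  (should be 0).
Result: proj_W(v) = (3, 0, 0).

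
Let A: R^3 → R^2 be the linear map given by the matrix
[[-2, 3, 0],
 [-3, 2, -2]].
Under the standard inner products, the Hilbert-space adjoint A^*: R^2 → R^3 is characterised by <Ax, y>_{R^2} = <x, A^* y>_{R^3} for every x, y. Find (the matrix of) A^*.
A^* = A^T =
[[-2, -3],
 [3, 2],
 [0, -2]]

For real matrices with standard dot products, the defining identity <Ax, y> = <x, A^* y> gives (Ax)^T y = x^T (A^*) y, i.e. x^T A^T y = x^T (A^*) y. Since this holds for all x, y, we must have A^* = A^T. Therefore
A^* =
[[-2, -3],
 [3, 2],
 [0, -2]].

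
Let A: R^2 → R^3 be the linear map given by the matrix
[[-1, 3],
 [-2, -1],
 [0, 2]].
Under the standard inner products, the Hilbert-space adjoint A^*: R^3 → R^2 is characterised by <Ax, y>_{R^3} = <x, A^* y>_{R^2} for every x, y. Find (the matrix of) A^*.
A^* = A^T =
[[-1, -2, 0],
 [3, -1, 2]]

For real matrices with standard dot products, the defining identity <Ax, y> = <x, A^* y> gives (Ax)^T y = x^T (A^*) y, i.e. x^T A^T y = x^T (A^*) y. Since this holds for all x, y, we must have A^* = A^T. Therefore
A^* =
[[-1, -2, 0],
 [3, -1, 2]].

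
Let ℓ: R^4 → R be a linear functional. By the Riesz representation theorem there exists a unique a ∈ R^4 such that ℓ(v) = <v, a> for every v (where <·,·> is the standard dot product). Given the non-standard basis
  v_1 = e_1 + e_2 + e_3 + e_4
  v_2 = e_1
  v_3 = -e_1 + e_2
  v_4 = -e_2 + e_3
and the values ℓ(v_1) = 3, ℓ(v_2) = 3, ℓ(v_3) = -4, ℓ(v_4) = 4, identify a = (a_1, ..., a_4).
a = (3, -1, 3, -2)

Write a = (a_1, ..., a_4) in the standard basis. For each basis vector v_i, ℓ(v_i) = <v_i, a> is a linear equation in the a_j's. Collect the n equations into a matrix system V a = ℓ, where row i of V is v_i (expressed in the standard basis). Since V is invertible (lower-triangular with 1s on the diagonal, up to permutation), solve by back-substitution:
  V =
[[1, 1, 1, 1],
 [1, 0, 0, 0],
 [-1, 1, 0, 0],
 [0, -1, 1, 0]]
  V a = (3, 3, -4, 4)
Solving gives a = (3, -1, 3, -2).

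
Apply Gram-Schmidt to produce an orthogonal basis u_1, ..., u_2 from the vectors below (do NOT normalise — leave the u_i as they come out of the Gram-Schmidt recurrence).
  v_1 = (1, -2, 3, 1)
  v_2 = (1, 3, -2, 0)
Orthogonal basis:
  u_1 = (1, -2, 3, 1)
  u_2 = (26/15, 23/15, 1/5, 11/15)

Apply the Gram-Schmidt recurrence
  u_1 = v_1
  u_i = v_i − Σ_{j<i} ((v_i · u_j) / (u_j · u_j)) · u_j.

Step by step this gives:
  u_1 = (1, -2, 3, 1)
  u_2 = (26/15, 23/15, 1/5, 11/15)

Orthogonality check:
  u_2 · u_1 = 0 (should be 0)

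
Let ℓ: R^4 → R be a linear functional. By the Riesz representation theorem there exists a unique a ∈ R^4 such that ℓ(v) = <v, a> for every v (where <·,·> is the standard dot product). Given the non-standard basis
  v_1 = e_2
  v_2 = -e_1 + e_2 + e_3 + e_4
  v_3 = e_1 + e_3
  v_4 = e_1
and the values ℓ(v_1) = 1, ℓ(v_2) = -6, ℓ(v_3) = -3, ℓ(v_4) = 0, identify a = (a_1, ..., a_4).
a = (0, 1, -3, -4)

Write a = (a_1, ..., a_4) in the standard basis. For each basis vector v_i, ℓ(v_i) = <v_i, a> is a linear equation in the a_j's. Collect the n equations into a matrix system V a = ℓ, where row i of V is v_i (expressed in the standard basis). Since V is invertible (lower-triangular with 1s on the diagonal, up to permutation), solve by back-substitution:
  V =
[[0, 1, 0, 0],
 [-1, 1, 1, 1],
 [1, 0, 1, 0],
 [1, 0, 0, 0]]
  V a = (1, -6, -3, 0)
Solving gives a = (0, 1, -3, -4).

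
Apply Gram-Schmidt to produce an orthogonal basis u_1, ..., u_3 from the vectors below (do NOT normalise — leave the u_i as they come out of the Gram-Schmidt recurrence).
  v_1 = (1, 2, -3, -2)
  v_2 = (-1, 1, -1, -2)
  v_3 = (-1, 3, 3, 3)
Orthogonal basis:
  u_1 = (1, 2, -3, -2)
  u_2 = (-13/9, 1/9, 1/3, -10/9)
  u_3 = (-21/31, 128/31, 43/31, 53/31)

Apply the Gram-Schmidt recurrence
  u_1 = v_1
  u_i = v_i − Σ_{j<i} ((v_i · u_j) / (u_j · u_j)) · u_j.

Step by step this gives:
  u_1 = (1, 2, -3, -2)
  u_2 = (-13/9, 1/9, 1/3, -10/9)
  u_3 = (-21/31, 128/31, 43/31, 53/31)

Orthogonality check:
  u_2 · u_1 = 0 (should be 0)
  u_3 · u_1 = 0 (should be 0)
  u_3 · u_2 = 0 (should be 0)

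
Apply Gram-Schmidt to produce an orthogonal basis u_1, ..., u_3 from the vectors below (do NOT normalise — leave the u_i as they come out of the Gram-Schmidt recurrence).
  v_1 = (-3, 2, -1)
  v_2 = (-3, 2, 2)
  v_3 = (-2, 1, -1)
Orthogonal basis:
  u_1 = (-3, 2, -1)
  u_2 = (-9/14, 3/7, 39/14)
  u_3 = (-2/13, -3/13, 0)

Apply the Gram-Schmidt recurrence
  u_1 = v_1
  u_i = v_i − Σ_{j<i} ((v_i · u_j) / (u_j · u_j)) · u_j.

Step by step this gives:
  u_1 = (-3, 2, -1)
  u_2 = (-9/14, 3/7, 39/14)
  u_3 = (-2/13, -3/13, 0)

Orthogonality check:
  u_2 · u_1 = 0 (should be 0)
  u_3 · u_1 = 0 (should be 0)
  u_3 · u_2 = 0 (should be 0)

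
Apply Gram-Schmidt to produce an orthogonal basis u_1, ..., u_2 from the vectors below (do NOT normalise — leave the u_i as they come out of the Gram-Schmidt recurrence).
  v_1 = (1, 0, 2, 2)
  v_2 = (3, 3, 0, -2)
Orthogonal basis:
  u_1 = (1, 0, 2, 2)
  u_2 = (28/9, 3, 2/9, -16/9)

Apply the Gram-Schmidt recurrence
  u_1 = v_1
  u_i = v_i − Σ_{j<i} ((v_i · u_j) / (u_j · u_j)) · u_j.

Step by step this gives:
  u_1 = (1, 0, 2, 2)
  u_2 = (28/9, 3, 2/9, -16/9)

Orthogonality check:
  u_2 · u_1 = 0 (should be 0)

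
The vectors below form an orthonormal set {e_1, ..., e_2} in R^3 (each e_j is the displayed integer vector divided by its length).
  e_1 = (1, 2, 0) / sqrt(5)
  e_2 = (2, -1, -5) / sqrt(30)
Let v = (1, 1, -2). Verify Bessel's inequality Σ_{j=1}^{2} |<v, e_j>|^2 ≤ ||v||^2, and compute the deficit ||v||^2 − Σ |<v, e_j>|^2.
Σ |<v, e_j>|^2 = 35/6; ||v||^2 = 6; deficit = 1/6

Write each e_j = u_j / sqrt(<u_j, u_j>) where u_j is the displayed integer vector. Then <v, e_j> = <v, u_j> / sqrt(<u_j, u_j>), so |<v, e_j>|^2 = <v, u_j>^2 / <u_j, u_j>.
Coefficients: <v, e_1> = 3/sqrt(5), <v, e_2> = 11/sqrt(30).
Square and sum: Σ |<v, e_j>|^2 = 35/6.
Compute ||v||^2 = v·v = 6.
Deficit = 6 − 35/6 = 1/6 ≥ 0, confirming Bessel's inequality. (The deficit equals ||v − Σ <v,e_j> e_j||^2, the squared distance from v to span{e_j}.)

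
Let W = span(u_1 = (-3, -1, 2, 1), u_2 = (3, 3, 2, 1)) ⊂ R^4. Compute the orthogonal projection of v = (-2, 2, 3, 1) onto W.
proj_W(v) = (-45/37, 61/74, 121/37, 121/74)

Set up U = [u_1 | ... | u_2] ∈ R^(4×2). The projector onto W = col(U) is P = U (U^T U)^(-1) U^T.
Compute U^T U =
  [15, -7]
  [-7, 23],
and U^T v = (11, 7).
Solve U^T U · c = U^T v for the coefficients: c = (151/148, 91/148). The projection is proj_W(v) = U c.
Check: (v - proj_W(v)) · u_1 = 0  (should be 0).
Check: (v - proj_W(v)) · u_2 = 0  (should be 0).
Result: proj_W(v) = (-45/37, 61/74, 121/37, 121/74).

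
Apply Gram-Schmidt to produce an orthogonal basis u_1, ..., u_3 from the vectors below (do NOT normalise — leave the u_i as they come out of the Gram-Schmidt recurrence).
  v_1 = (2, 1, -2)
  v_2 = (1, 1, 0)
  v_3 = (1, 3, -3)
Orthogonal basis:
  u_1 = (2, 1, -2)
  u_2 = (1/3, 2/3, 2/3)
  u_3 = (-14/9, 14/9, -7/9)

Apply the Gram-Schmidt recurrence
  u_1 = v_1
  u_i = v_i − Σ_{j<i} ((v_i · u_j) / (u_j · u_j)) · u_j.

Step by step this gives:
  u_1 = (2, 1, -2)
  u_2 = (1/3, 2/3, 2/3)
  u_3 = (-14/9, 14/9, -7/9)

Orthogonality check:
  u_2 · u_1 = 0 (should be 0)
  u_3 · u_1 = 0 (should be 0)
  u_3 · u_2 = 0 (should be 0)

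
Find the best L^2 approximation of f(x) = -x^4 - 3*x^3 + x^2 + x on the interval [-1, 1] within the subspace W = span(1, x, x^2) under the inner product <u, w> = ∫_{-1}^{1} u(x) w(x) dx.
g(x) = x^2/7 - 4*x/5 + 3/35

The best approximation g ∈ W is the orthogonal projection of f onto W. Writing g = a_0 + a_1 x + a_2 x^2, the coefficients solve the normal equations G · a = b where
  G_{ij} = <φ_i, φ_j> and b_i = <f, φ_i>, with φ_0 = 1, φ_1 = x, φ_2 = x^2.
G =
  [2, 0, 2/3]
  [0, 2/3, 0]
  [2/3, 0, 2/5],
b = (4/15, -8/15, 4/35).
Solving gives a_0 = 3/35, a_1 = -4/5, a_2 = 1/7, so
  g(x) = x^2/7 - 4*x/5 + 3/35.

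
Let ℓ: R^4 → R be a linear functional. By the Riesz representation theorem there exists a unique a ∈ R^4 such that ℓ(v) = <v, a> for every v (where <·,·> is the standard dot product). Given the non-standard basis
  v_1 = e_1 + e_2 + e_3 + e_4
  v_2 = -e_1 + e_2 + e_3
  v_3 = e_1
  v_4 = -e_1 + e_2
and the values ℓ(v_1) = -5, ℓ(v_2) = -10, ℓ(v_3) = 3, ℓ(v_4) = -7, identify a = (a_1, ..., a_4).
a = (3, -4, -3, -1)

Write a = (a_1, ..., a_4) in the standard basis. For each basis vector v_i, ℓ(v_i) = <v_i, a> is a linear equation in the a_j's. Collect the n equations into a matrix system V a = ℓ, where row i of V is v_i (expressed in the standard basis). Since V is invertible (lower-triangular with 1s on the diagonal, up to permutation), solve by back-substitution:
  V =
[[1, 1, 1, 1],
 [-1, 1, 1, 0],
 [1, 0, 0, 0],
 [-1, 1, 0, 0]]
  V a = (-5, -10, 3, -7)
Solving gives a = (3, -4, -3, -1).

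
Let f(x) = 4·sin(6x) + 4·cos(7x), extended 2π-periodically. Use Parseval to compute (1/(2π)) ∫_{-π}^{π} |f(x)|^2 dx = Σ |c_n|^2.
Σ |c_n|^2 = 16

Expand |f|^2 and use orthogonality of {sin(nx), cos(mx)} on [-π, π]:
  ∫_{-π}^{π} sin(nx)^2 dx = π, ∫ cos(mx)^2 dx = π, and cross terms integrate to 0.
So ∫_{-π}^{π} f(x)^2 dx = 4^2 · π + 4^2 · π = (16 + 16)π.
Divide by 2π: (16 + 16)/2 = 16.
By Parseval, this equals Σ |c_n|^2.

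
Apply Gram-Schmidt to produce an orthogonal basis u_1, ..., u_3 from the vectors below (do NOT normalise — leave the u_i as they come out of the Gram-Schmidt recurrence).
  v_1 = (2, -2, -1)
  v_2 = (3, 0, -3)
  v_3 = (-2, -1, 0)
Orthogonal basis:
  u_1 = (2, -2, -1)
  u_2 = (1, 2, -2)
  u_3 = (-10/9, -5/9, -10/9)

Apply the Gram-Schmidt recurrence
  u_1 = v_1
  u_i = v_i − Σ_{j<i} ((v_i · u_j) / (u_j · u_j)) · u_j.

Step by step this gives:
  u_1 = (2, -2, -1)
  u_2 = (1, 2, -2)
  u_3 = (-10/9, -5/9, -10/9)

Orthogonality check:
  u_2 · u_1 = 0 (should be 0)
  u_3 · u_1 = 0 (should be 0)
  u_3 · u_2 = 0 (should be 0)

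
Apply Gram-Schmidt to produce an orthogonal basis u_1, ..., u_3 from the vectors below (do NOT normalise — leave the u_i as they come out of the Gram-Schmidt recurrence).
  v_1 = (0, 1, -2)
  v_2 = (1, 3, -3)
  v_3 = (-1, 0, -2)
Orthogonal basis:
  u_1 = (0, 1, -2)
  u_2 = (1, 6/5, 3/5)
  u_3 = (-3/14, 1/7, 1/14)

Apply the Gram-Schmidt recurrence
  u_1 = v_1
  u_i = v_i − Σ_{j<i} ((v_i · u_j) / (u_j · u_j)) · u_j.

Step by step this gives:
  u_1 = (0, 1, -2)
  u_2 = (1, 6/5, 3/5)
  u_3 = (-3/14, 1/7, 1/14)

Orthogonality check:
  u_2 · u_1 = 0 (should be 0)
  u_3 · u_1 = 0 (should be 0)
  u_3 · u_2 = 0 (should be 0)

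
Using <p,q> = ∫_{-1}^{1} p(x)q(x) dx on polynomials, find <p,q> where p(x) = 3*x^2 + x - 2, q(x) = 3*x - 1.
<p,q> = 4

Expand the product: p(x)·q(x) = 9*x^3 - 7*x + 2.
∫_{-1}^{1} of each monomial x^k gives [2/(k+1) if k even, 0 if k odd]. Integrating term-by-term (or equivalently evaluating the antiderivative F(x) = 9*x^4/4 - 7*x^2/2 + 2*x at the endpoints):
  F(1) − F(−1) = 3/4 − (-13/4) = 4.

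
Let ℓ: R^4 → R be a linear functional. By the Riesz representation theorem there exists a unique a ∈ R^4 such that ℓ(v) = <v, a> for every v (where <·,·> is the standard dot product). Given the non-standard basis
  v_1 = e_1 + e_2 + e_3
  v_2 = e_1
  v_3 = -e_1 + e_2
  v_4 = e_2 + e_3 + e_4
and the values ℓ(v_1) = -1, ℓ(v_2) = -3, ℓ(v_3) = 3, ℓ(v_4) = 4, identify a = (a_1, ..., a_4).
a = (-3, 0, 2, 2)

Write a = (a_1, ..., a_4) in the standard basis. For each basis vector v_i, ℓ(v_i) = <v_i, a> is a linear equation in the a_j's. Collect the n equations into a matrix system V a = ℓ, where row i of V is v_i (expressed in the standard basis). Since V is invertible (lower-triangular with 1s on the diagonal, up to permutation), solve by back-substitution:
  V =
[[1, 1, 1, 0],
 [1, 0, 0, 0],
 [-1, 1, 0, 0],
 [0, 1, 1, 1]]
  V a = (-1, -3, 3, 4)
Solving gives a = (-3, 0, 2, 2).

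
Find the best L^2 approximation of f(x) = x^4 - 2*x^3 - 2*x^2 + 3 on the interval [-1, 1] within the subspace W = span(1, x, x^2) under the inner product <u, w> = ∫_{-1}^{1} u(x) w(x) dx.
g(x) = -8*x^2/7 - 6*x/5 + 102/35

The best approximation g ∈ W is the orthogonal projection of f onto W. Writing g = a_0 + a_1 x + a_2 x^2, the coefficients solve the normal equations G · a = b where
  G_{ij} = <φ_i, φ_j> and b_i = <f, φ_i>, with φ_0 = 1, φ_1 = x, φ_2 = x^2.
G =
  [2, 0, 2/3]
  [0, 2/3, 0]
  [2/3, 0, 2/5],
b = (76/15, -4/5, 52/35).
Solving gives a_0 = 102/35, a_1 = -6/5, a_2 = -8/7, so
  g(x) = -8*x^2/7 - 6*x/5 + 102/35.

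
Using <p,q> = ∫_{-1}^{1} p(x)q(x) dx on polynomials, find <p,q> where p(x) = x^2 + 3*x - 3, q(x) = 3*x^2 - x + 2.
<p,q> = -262/15

Expand the product: p(x)·q(x) = 3*x^4 + 8*x^3 - 10*x^2 + 9*x - 6.
∫_{-1}^{1} of each monomial x^k gives [2/(k+1) if k even, 0 if k odd]. Integrating term-by-term (or equivalently evaluating the antiderivative F(x) = 3*x^5/5 + 2*x^4 - 10*x^3/3 + 9*x^2/2 - 6*x at the endpoints):
  F(1) − F(−1) = -67/30 − (457/30) = -262/15.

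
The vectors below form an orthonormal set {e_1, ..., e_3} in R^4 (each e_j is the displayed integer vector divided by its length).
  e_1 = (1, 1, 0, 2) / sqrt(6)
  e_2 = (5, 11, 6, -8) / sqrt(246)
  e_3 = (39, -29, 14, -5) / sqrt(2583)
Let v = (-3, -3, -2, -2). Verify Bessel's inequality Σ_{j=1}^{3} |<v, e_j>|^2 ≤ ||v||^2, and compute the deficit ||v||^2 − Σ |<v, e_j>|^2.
Σ |<v, e_j>|^2 = 178/7; ||v||^2 = 26; deficit = 4/7

Write each e_j = u_j / sqrt(<u_j, u_j>) where u_j is the displayed integer vector. Then <v, e_j> = <v, u_j> / sqrt(<u_j, u_j>), so |<v, e_j>|^2 = <v, u_j>^2 / <u_j, u_j>.
Coefficients: <v, e_1> = -10/sqrt(6), <v, e_2> = -44/sqrt(246), <v, e_3> = -48/sqrt(2583).
Square and sum: Σ |<v, e_j>|^2 = 178/7.
Compute ||v||^2 = v·v = 26.
Deficit = 26 − 178/7 = 4/7 ≥ 0, confirming Bessel's inequality. (The deficit equals ||v − Σ <v,e_j> e_j||^2, the squared distance from v to span{e_j}.)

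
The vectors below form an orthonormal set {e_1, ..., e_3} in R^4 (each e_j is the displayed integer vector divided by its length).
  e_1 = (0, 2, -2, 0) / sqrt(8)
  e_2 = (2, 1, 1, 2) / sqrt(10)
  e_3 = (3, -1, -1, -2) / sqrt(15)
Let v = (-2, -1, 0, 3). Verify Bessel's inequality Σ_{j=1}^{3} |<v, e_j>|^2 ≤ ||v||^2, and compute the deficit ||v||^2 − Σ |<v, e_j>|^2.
Σ |<v, e_j>|^2 = 26/3; ||v||^2 = 14; deficit = 16/3

Write each e_j = u_j / sqrt(<u_j, u_j>) where u_j is the displayed integer vector. Then <v, e_j> = <v, u_j> / sqrt(<u_j, u_j>), so |<v, e_j>|^2 = <v, u_j>^2 / <u_j, u_j>.
Coefficients: <v, e_1> = -2/sqrt(8), <v, e_2> = 1/sqrt(10), <v, e_3> = -11/sqrt(15).
Square and sum: Σ |<v, e_j>|^2 = 26/3.
Compute ||v||^2 = v·v = 14.
Deficit = 14 − 26/3 = 16/3 ≥ 0, confirming Bessel's inequality. (The deficit equals ||v − Σ <v,e_j> e_j||^2, the squared distance from v to span{e_j}.)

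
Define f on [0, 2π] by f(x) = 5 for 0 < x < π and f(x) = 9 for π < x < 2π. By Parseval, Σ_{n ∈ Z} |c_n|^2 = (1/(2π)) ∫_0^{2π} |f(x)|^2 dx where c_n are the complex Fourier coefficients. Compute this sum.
Σ |c_n|^2 = 53

Parseval equates the L^2 energy of f (normalised by 1/(2π)) with the ℓ^2 sum of its Fourier coefficients: (1/(2π)) ∫_0^{2π} |f|^2 = Σ |c_n|^2.
Compute the left side: (1/(2π)) [∫_0^π 5^2 dx + ∫_π^{2π} 9^2 dx] = (1/(2π)) · (25π + 81π) = (25 + 81)/2 = 53.
So Σ_{n ∈ Z} |c_n|^2 = 53.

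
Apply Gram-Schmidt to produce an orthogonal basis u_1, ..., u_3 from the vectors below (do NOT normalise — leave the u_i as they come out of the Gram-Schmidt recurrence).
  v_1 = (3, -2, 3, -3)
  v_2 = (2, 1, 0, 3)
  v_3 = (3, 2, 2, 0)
Orthogonal basis:
  u_1 = (3, -2, 3, -3)
  u_2 = (77/31, 21/31, 15/31, 78/31)
  u_3 = (39/409, 903/409, 236/409, -327/409)

Apply the Gram-Schmidt recurrence
  u_1 = v_1
  u_i = v_i − Σ_{j<i} ((v_i · u_j) / (u_j · u_j)) · u_j.

Step by step this gives:
  u_1 = (3, -2, 3, -3)
  u_2 = (77/31, 21/31, 15/31, 78/31)
  u_3 = (39/409, 903/409, 236/409, -327/409)

Orthogonality check:
  u_2 · u_1 = 0 (should be 0)
  u_3 · u_1 = 0 (should be 0)
  u_3 · u_2 = 0 (should be 0)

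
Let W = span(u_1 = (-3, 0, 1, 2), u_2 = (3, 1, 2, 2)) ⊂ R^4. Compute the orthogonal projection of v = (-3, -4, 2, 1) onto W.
proj_W(v) = (-272/81, -59/243, 95/243, 308/243)

Set up U = [u_1 | ... | u_2] ∈ R^(4×2). The projector onto W = col(U) is P = U (U^T U)^(-1) U^T.
Compute U^T U =
  [14, -3]
  [-3, 18],
and U^T v = (13, -7).
Solve U^T U · c = U^T v for the coefficients: c = (71/81, -59/243). The projection is proj_W(v) = U c.
Check: (v - proj_W(v)) · u_1 = 0  (should be 0).
Check: (v - proj_W(v)) · u_2 = 0  (should be 0).
Result: proj_W(v) = (-272/81, -59/243, 95/243, 308/243).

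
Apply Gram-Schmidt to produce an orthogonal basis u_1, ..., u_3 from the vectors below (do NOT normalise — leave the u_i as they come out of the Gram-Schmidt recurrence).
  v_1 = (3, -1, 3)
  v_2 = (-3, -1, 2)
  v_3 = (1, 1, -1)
Orthogonal basis:
  u_1 = (3, -1, 3)
  u_2 = (-51/19, -21/19, 44/19)
  u_3 = (-4/131, 60/131, 24/131)

Apply the Gram-Schmidt recurrence
  u_1 = v_1
  u_i = v_i − Σ_{j<i} ((v_i · u_j) / (u_j · u_j)) · u_j.

Step by step this gives:
  u_1 = (3, -1, 3)
  u_2 = (-51/19, -21/19, 44/19)
  u_3 = (-4/131, 60/131, 24/131)

Orthogonality check:
  u_2 · u_1 = 0 (should be 0)
  u_3 · u_1 = 0 (should be 0)
  u_3 · u_2 = 0 (should be 0)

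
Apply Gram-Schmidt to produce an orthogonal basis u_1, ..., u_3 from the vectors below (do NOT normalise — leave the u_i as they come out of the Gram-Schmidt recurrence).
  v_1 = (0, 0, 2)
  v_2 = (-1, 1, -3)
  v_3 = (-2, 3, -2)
Orthogonal basis:
  u_1 = (0, 0, 2)
  u_2 = (-1, 1, 0)
  u_3 = (1/2, 1/2, 0)

Apply the Gram-Schmidt recurrence
  u_1 = v_1
  u_i = v_i − Σ_{j<i} ((v_i · u_j) / (u_j · u_j)) · u_j.

Step by step this gives:
  u_1 = (0, 0, 2)
  u_2 = (-1, 1, 0)
  u_3 = (1/2, 1/2, 0)

Orthogonality check:
  u_2 · u_1 = 0 (should be 0)
  u_3 · u_1 = 0 (should be 0)
  u_3 · u_2 = 0 (should be 0)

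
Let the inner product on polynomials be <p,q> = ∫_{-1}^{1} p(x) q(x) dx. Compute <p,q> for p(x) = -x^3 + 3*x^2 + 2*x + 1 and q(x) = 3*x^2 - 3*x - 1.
<p,q> = -6/5

Expand the product: p(x)·q(x) = -3*x^5 + 12*x^4 - 2*x^3 - 6*x^2 - 5*x - 1.
∫_{-1}^{1} of each monomial x^k gives [2/(k+1) if k even, 0 if k odd]. Integrating term-by-term (or equivalently evaluating the antiderivative F(x) = -x^6/2 + 12*x^5/5 - x^4/2 - 2*x^3 - 5*x^2/2 - x at the endpoints):
  F(1) − F(−1) = -41/10 − (-29/10) = -6/5.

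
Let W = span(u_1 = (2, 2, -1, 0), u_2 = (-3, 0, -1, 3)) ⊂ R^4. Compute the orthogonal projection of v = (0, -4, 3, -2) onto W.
proj_W(v) = (-50/73, -254/73, 195/73, -204/73)

Set up U = [u_1 | ... | u_2] ∈ R^(4×2). The projector onto W = col(U) is P = U (U^T U)^(-1) U^T.
Compute U^T U =
  [9, -5]
  [-5, 19],
and U^T v = (-11, -9).
Solve U^T U · c = U^T v for the coefficients: c = (-127/73, -68/73). The projection is proj_W(v) = U c.
Check: (v - proj_W(v)) · u_1 = 0  (should be 0).
Check: (v - proj_W(v)) · u_2 = 0  (should be 0).
Result: proj_W(v) = (-50/73, -254/73, 195/73, -204/73).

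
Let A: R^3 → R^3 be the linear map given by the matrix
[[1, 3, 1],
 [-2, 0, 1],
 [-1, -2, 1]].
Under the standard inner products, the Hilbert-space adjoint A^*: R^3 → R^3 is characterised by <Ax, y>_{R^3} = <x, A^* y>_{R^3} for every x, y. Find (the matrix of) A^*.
A^* = A^T =
[[1, -2, -1],
 [3, 0, -2],
 [1, 1, 1]]

For real matrices with standard dot products, the defining identity <Ax, y> = <x, A^* y> gives (Ax)^T y = x^T (A^*) y, i.e. x^T A^T y = x^T (A^*) y. Since this holds for all x, y, we must have A^* = A^T. Therefore
A^* =
[[1, -2, -1],
 [3, 0, -2],
 [1, 1, 1]].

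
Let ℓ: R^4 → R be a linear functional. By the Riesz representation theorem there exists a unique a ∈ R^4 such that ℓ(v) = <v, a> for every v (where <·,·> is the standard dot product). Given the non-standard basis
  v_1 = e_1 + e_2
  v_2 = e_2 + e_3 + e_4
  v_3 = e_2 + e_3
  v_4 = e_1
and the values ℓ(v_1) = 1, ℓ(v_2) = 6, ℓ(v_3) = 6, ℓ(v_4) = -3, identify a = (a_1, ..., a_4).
a = (-3, 4, 2, 0)

Write a = (a_1, ..., a_4) in the standard basis. For each basis vector v_i, ℓ(v_i) = <v_i, a> is a linear equation in the a_j's. Collect the n equations into a matrix system V a = ℓ, where row i of V is v_i (expressed in the standard basis). Since V is invertible (lower-triangular with 1s on the diagonal, up to permutation), solve by back-substitution:
  V =
[[1, 1, 0, 0],
 [0, 1, 1, 1],
 [0, 1, 1, 0],
 [1, 0, 0, 0]]
  V a = (1, 6, 6, -3)
Solving gives a = (-3, 4, 2, 0).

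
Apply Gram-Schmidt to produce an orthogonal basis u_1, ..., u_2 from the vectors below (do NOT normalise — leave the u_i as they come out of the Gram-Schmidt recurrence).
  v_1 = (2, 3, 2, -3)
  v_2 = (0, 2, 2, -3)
Orthogonal basis:
  u_1 = (2, 3, 2, -3)
  u_2 = (-19/13, -5/26, 7/13, -21/26)

Apply the Gram-Schmidt recurrence
  u_1 = v_1
  u_i = v_i − Σ_{j<i} ((v_i · u_j) / (u_j · u_j)) · u_j.

Step by step this gives:
  u_1 = (2, 3, 2, -3)
  u_2 = (-19/13, -5/26, 7/13, -21/26)

Orthogonality check:
  u_2 · u_1 = 0 (should be 0)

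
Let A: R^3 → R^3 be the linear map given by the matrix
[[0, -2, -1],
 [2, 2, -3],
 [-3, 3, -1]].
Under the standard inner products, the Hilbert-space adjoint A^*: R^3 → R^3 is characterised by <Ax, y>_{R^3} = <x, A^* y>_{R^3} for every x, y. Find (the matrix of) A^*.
A^* = A^T =
[[0, 2, -3],
 [-2, 2, 3],
 [-1, -3, -1]]

For real matrices with standard dot products, the defining identity <Ax, y> = <x, A^* y> gives (Ax)^T y = x^T (A^*) y, i.e. x^T A^T y = x^T (A^*) y. Since this holds for all x, y, we must have A^* = A^T. Therefore
A^* =
[[0, 2, -3],
 [-2, 2, 3],
 [-1, -3, -1]].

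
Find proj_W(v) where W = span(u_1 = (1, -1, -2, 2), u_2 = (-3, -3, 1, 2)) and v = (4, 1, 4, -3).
proj_W(v) = (225/226, 663/226, 145/113, -367/113)

Set up U = [u_1 | ... | u_2] ∈ R^(4×2). The projector onto W = col(U) is P = U (U^T U)^(-1) U^T.
Compute U^T U =
  [10, 2]
  [2, 23],
and U^T v = (-11, -17).
Solve U^T U · c = U^T v for the coefficients: c = (-219/226, -74/113). The projection is proj_W(v) = U c.
Check: (v - proj_W(v)) · u_1 = 0  (should be 0).
Check: (v - proj_W(v)) · u_2 = 0  (should be 0).
Result: proj_W(v) = (225/226, 663/226, 145/113, -367/113).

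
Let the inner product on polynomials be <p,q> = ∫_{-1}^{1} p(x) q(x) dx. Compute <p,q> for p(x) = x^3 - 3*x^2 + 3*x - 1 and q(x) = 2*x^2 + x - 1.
<p,q> = 8/3

Expand the product: p(x)·q(x) = 2*x^5 - 5*x^4 + 2*x^3 + 4*x^2 - 4*x + 1.
∫_{-1}^{1} of each monomial x^k gives [2/(k+1) if k even, 0 if k odd]. Integrating term-by-term (or equivalently evaluating the antiderivative F(x) = x^6/3 - x^5 + x^4/2 + 4*x^3/3 - 2*x^2 + x at the endpoints):
  F(1) − F(−1) = 1/6 − (-5/2) = 8/3.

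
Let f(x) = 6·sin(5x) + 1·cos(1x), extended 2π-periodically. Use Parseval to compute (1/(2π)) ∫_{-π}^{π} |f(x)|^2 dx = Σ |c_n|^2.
Σ |c_n|^2 = 37/2

Expand |f|^2 and use orthogonality of {sin(nx), cos(mx)} on [-π, π]:
  ∫_{-π}^{π} sin(nx)^2 dx = π, ∫ cos(mx)^2 dx = π, and cross terms integrate to 0.
So ∫_{-π}^{π} f(x)^2 dx = 6^2 · π + 1^2 · π = (36 + 1)π.
Divide by 2π: (36 + 1)/2 = 37/2.
By Parseval, this equals Σ |c_n|^2.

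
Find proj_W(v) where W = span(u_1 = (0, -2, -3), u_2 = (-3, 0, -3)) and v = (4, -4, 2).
proj_W(v) = (84/17, -44/17, 18/17)

Set up U = [u_1 | ... | u_2] ∈ R^(3×2). The projector onto W = col(U) is P = U (U^T U)^(-1) U^T.
Compute U^T U =
  [13, 9]
  [9, 18],
and U^T v = (2, -18).
Solve U^T U · c = U^T v for the coefficients: c = (22/17, -28/17). The projection is proj_W(v) = U c.
Check: (v - proj_W(v)) · u_1 = 0  (should be 0).
Check: (v - proj_W(v)) · u_2 = 0  (should be 0).
Result: proj_W(v) = (84/17, -44/17, 18/17).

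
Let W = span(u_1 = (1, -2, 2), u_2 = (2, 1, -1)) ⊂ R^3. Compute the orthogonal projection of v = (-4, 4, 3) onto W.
proj_W(v) = (-4, 1/2, -1/2)

Set up U = [u_1 | ... | u_2] ∈ R^(3×2). The projector onto W = col(U) is P = U (U^T U)^(-1) U^T.
Compute U^T U =
  [9, -2]
  [-2, 6],
and U^T v = (-6, -7).
Solve U^T U · c = U^T v for the coefficients: c = (-1, -3/2). The projection is proj_W(v) = U c.
Check: (v - proj_W(v)) · u_1 = 0  (should be 0).
Check: (v - proj_W(v)) · u_2 = 0  (should be 0).
Result: proj_W(v) = (-4, 1/2, -1/2).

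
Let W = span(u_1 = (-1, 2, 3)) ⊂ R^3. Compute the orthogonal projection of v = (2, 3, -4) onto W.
proj_W(v) = (4/7, -8/7, -12/7)

Set up U = [u_1 | ... | u_1] ∈ R^(3×1). The projector onto W = col(U) is P = U (U^T U)^(-1) U^T.
Compute U^T U =
  [14],
and U^T v = (-8).
Solve U^T U · c = U^T v for the coefficients: c = (-4/7). The projection is proj_W(v) = U c.
Check: (v - proj_W(v)) · u_1 = 0  (should be 0).
Result: proj_W(v) = (4/7, -8/7, -12/7).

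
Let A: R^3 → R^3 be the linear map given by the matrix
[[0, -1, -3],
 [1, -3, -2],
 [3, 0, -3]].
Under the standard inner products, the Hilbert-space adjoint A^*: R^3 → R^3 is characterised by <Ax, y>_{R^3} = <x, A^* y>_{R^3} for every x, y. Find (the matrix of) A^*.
A^* = A^T =
[[0, 1, 3],
 [-1, -3, 0],
 [-3, -2, -3]]

For real matrices with standard dot products, the defining identity <Ax, y> = <x, A^* y> gives (Ax)^T y = x^T (A^*) y, i.e. x^T A^T y = x^T (A^*) y. Since this holds for all x, y, we must have A^* = A^T. Therefore
A^* =
[[0, 1, 3],
 [-1, -3, 0],
 [-3, -2, -3]].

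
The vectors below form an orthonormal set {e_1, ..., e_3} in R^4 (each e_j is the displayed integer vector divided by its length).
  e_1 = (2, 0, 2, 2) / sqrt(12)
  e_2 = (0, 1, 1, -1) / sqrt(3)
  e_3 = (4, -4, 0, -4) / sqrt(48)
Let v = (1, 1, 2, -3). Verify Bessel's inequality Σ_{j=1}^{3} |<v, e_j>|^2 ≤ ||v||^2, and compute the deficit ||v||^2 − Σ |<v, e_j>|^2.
Σ |<v, e_j>|^2 = 15; ||v||^2 = 15; deficit = 0

Write each e_j = u_j / sqrt(<u_j, u_j>) where u_j is the displayed integer vector. Then <v, e_j> = <v, u_j> / sqrt(<u_j, u_j>), so |<v, e_j>|^2 = <v, u_j>^2 / <u_j, u_j>.
Coefficients: <v, e_1> = 0/sqrt(12), <v, e_2> = 6/sqrt(3), <v, e_3> = 12/sqrt(48).
Square and sum: Σ |<v, e_j>|^2 = 15.
Compute ||v||^2 = v·v = 15.
Deficit = 15 − 15 = 0 ≥ 0, confirming Bessel's inequality. (The deficit equals ||v − Σ <v,e_j> e_j||^2, the squared distance from v to span{e_j}.)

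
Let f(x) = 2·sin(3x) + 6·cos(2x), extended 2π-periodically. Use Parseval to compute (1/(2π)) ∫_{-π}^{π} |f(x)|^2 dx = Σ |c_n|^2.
Σ |c_n|^2 = 20

Expand |f|^2 and use orthogonality of {sin(nx), cos(mx)} on [-π, π]:
  ∫_{-π}^{π} sin(nx)^2 dx = π, ∫ cos(mx)^2 dx = π, and cross terms integrate to 0.
So ∫_{-π}^{π} f(x)^2 dx = 2^2 · π + 6^2 · π = (4 + 36)π.
Divide by 2π: (4 + 36)/2 = 20.
By Parseval, this equals Σ |c_n|^2.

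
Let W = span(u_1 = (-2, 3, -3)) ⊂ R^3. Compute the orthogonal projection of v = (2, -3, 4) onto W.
proj_W(v) = (25/11, -75/22, 75/22)

Set up U = [u_1 | ... | u_1] ∈ R^(3×1). The projector onto W = col(U) is P = U (U^T U)^(-1) U^T.
Compute U^T U =
  [22],
and U^T v = (-25).
Solve U^T U · c = U^T v for the coefficients: c = (-25/22). The projection is proj_W(v) = U c.
Check: (v - proj_W(v)) · u_1 = 0  (should be 0).
Result: proj_W(v) = (25/11, -75/22, 75/22).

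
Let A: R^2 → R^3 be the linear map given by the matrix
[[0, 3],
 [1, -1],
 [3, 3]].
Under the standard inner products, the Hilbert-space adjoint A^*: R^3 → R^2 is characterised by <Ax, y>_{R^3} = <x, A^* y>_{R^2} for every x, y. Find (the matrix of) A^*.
A^* = A^T =
[[0, 1, 3],
 [3, -1, 3]]

For real matrices with standard dot products, the defining identity <Ax, y> = <x, A^* y> gives (Ax)^T y = x^T (A^*) y, i.e. x^T A^T y = x^T (A^*) y. Since this holds for all x, y, we must have A^* = A^T. Therefore
A^* =
[[0, 1, 3],
 [3, -1, 3]].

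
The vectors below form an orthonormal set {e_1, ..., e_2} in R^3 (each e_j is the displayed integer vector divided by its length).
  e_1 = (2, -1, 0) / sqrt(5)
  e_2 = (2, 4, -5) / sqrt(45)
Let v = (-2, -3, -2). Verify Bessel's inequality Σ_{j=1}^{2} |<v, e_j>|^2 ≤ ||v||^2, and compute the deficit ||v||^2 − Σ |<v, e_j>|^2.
Σ |<v, e_j>|^2 = 1; ||v||^2 = 17; deficit = 16

Write each e_j = u_j / sqrt(<u_j, u_j>) where u_j is the displayed integer vector. Then <v, e_j> = <v, u_j> / sqrt(<u_j, u_j>), so |<v, e_j>|^2 = <v, u_j>^2 / <u_j, u_j>.
Coefficients: <v, e_1> = -1/sqrt(5), <v, e_2> = -6/sqrt(45).
Square and sum: Σ |<v, e_j>|^2 = 1.
Compute ||v||^2 = v·v = 17.
Deficit = 17 − 1 = 16 ≥ 0, confirming Bessel's inequality. (The deficit equals ||v − Σ <v,e_j> e_j||^2, the squared distance from v to span{e_j}.)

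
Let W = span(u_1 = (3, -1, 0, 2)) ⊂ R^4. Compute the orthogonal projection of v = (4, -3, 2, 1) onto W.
proj_W(v) = (51/14, -17/14, 0, 17/7)

Set up U = [u_1 | ... | u_1] ∈ R^(4×1). The projector onto W = col(U) is P = U (U^T U)^(-1) U^T.
Compute U^T U =
  [14],
and U^T v = (17).
Solve U^T U · c = U^T v for the coefficients: c = (17/14). The projection is proj_W(v) = U c.
Check: (v - proj_W(v)) · u_1 = 0  (should be 0).
Result: proj_W(v) = (51/14, -17/14, 0, 17/7).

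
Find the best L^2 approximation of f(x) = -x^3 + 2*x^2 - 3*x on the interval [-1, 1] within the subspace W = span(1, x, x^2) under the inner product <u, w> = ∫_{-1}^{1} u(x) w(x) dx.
g(x) = 2*x^2 - 18*x/5

The best approximation g ∈ W is the orthogonal projection of f onto W. Writing g = a_0 + a_1 x + a_2 x^2, the coefficients solve the normal equations G · a = b where
  G_{ij} = <φ_i, φ_j> and b_i = <f, φ_i>, with φ_0 = 1, φ_1 = x, φ_2 = x^2.
G =
  [2, 0, 2/3]
  [0, 2/3, 0]
  [2/3, 0, 2/5],
b = (4/3, -12/5, 4/5).
Solving gives a_0 = 0, a_1 = -18/5, a_2 = 2, so
  g(x) = 2*x^2 - 18*x/5.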